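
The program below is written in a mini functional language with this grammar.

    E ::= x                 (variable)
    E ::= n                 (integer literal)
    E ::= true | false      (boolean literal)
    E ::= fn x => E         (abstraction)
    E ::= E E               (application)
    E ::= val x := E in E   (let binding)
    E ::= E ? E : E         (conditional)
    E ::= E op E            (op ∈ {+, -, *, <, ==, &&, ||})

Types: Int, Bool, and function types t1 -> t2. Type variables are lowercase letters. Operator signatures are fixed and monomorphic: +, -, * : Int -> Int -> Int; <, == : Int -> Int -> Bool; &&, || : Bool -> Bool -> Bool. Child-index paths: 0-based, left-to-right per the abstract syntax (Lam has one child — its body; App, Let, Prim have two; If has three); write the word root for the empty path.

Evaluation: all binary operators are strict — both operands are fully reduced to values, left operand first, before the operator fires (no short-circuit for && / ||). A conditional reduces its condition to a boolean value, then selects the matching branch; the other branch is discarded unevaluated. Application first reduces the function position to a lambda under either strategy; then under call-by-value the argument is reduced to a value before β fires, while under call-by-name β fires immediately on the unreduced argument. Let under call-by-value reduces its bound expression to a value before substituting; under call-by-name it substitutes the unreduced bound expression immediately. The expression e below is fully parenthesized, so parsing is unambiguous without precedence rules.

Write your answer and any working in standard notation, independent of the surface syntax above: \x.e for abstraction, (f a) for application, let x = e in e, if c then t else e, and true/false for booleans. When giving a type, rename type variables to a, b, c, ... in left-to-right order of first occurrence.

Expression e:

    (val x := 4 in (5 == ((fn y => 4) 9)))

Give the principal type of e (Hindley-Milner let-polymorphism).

Answer: Bool

Trace:
let x : Int
  unify Int ~ Int
\y._ : a -> Int
  unify a -> Int ~ Int -> b
  unify a ~ Int
  unify Int ~ b
_ _ : Int
  unify Int ~ Int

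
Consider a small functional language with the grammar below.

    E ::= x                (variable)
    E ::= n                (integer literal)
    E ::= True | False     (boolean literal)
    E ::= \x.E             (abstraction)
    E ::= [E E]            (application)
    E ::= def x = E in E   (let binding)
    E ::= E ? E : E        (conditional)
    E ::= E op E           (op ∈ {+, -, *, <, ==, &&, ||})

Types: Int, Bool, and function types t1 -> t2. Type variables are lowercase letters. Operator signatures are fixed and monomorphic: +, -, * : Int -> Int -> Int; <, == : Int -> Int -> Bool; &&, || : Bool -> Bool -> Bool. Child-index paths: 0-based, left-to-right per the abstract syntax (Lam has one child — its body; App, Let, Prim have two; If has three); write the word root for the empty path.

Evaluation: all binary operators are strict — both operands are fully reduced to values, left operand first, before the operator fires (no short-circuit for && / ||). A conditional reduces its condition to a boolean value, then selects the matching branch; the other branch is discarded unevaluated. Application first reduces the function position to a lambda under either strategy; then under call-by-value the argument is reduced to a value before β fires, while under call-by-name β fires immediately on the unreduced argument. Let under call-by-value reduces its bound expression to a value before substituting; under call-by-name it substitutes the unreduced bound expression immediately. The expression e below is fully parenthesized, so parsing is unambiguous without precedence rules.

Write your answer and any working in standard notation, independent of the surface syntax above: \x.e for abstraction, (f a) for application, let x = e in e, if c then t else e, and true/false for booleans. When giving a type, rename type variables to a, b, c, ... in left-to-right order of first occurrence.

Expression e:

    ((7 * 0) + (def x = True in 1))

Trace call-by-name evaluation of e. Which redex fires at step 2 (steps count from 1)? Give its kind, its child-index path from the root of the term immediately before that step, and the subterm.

Trace:
step 0: ((7 * 0) + (let x = true in 1))
step 1: [delta@0] (0 + (let x = true in 1))
step 2: [let@1] (0 + 1)

Answer: let at 1 : (let x = true in 1)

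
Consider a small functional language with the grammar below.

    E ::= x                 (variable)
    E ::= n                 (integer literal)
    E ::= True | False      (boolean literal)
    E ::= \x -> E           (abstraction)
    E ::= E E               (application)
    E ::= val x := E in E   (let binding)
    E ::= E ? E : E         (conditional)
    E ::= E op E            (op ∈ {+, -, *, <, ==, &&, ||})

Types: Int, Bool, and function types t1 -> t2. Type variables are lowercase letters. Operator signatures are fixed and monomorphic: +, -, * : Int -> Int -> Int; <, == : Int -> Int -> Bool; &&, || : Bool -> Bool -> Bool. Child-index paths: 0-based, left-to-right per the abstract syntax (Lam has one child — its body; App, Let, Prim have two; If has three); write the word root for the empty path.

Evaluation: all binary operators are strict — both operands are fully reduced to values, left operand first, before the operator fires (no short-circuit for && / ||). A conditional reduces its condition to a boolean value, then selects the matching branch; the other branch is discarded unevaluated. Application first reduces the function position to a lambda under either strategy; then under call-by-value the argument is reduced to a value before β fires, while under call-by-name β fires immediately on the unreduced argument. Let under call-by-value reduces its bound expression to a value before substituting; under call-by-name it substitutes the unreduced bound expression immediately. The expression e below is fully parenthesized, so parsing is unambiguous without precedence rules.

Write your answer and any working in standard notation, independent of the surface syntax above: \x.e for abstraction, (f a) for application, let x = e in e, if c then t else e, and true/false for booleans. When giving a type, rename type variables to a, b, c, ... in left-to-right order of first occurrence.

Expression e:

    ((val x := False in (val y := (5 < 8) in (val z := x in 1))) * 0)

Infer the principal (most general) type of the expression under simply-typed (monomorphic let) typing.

Derivation:
let x : Bool
  unify Int ~ Int
  unify Int ~ Int
let y : Bool
x : Bool
let z : Bool
  unify Int ~ Int
  unify Int ~ Int

Answer: Int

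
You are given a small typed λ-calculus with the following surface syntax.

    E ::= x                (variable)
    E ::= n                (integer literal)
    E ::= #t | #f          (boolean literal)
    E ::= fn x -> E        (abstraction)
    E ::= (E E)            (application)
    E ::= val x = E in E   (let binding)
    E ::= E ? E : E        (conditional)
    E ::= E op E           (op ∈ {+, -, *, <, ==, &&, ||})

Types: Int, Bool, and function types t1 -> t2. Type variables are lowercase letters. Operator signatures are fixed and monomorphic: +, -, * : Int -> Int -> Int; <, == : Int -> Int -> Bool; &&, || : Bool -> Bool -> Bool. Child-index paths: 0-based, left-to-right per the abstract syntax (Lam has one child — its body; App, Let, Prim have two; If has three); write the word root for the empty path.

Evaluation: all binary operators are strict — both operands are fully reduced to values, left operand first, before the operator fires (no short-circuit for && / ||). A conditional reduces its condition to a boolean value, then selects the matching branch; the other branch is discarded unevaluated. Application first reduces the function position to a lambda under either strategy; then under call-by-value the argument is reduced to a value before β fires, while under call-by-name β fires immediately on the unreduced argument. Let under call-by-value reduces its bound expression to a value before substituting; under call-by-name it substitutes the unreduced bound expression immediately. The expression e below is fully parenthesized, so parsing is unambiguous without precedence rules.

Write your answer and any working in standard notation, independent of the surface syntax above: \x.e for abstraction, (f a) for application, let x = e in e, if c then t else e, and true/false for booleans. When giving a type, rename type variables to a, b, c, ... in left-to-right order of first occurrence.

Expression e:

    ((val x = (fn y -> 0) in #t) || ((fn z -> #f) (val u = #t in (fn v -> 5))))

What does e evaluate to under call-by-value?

Derivation:
step 0: ((let x = (\y.0) in true) || ((\z.false) (let u = true in (\v.5))))
step 1: [let@0] (true || ((\z.false) (let u = true in (\v.5))))
step 2: [let@1.1] (true || ((\z.false) (\v.5)))
step 3: [beta@1] (true || false)
step 4: [delta@root] true

Answer: true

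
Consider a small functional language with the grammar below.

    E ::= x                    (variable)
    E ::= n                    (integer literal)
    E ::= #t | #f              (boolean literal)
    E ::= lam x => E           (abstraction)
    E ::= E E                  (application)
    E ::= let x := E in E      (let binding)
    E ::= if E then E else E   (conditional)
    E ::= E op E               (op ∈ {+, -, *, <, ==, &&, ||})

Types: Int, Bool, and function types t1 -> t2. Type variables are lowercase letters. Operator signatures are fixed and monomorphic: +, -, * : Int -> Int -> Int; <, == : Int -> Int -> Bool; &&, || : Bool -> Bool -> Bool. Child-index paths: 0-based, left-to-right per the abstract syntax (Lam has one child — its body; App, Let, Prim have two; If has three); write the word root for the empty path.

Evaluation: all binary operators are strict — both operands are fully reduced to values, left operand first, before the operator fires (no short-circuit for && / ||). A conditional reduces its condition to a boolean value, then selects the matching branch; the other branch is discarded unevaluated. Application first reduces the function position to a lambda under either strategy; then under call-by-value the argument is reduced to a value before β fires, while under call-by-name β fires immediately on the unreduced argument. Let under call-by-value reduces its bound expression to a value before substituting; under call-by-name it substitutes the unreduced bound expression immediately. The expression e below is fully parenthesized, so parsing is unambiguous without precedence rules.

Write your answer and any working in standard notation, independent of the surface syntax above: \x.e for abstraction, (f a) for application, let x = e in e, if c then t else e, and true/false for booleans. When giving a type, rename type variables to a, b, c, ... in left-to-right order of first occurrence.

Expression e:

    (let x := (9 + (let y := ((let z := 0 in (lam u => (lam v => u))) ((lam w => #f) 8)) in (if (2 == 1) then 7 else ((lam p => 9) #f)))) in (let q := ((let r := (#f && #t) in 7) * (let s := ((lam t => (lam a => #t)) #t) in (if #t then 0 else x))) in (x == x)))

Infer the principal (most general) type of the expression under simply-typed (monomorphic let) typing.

Trace:
  unify Int ~ Int
let z : Int
u : a
\v._ : b -> a
\u._ : a -> b -> a
\w._ : c -> Bool
  unify c -> Bool ~ Int -> d
  unify c ~ Int
  unify Bool ~ d
_ _ : Bool
  unify a -> b -> a ~ Bool -> e
  unify a ~ Bool
  unify b -> Bool ~ e
_ _ : b -> Bool
let y : b -> Bool
  unify Int ~ Int
  unify Int ~ Int
  unify Bool ~ Bool
\p._ : f -> Int
  unify f -> Int ~ Bool -> g
  unify f ~ Bool
  unify Int ~ g
_ _ : Int
  unify Int ~ Int
  unify Int ~ Int
let x : Int
  unify Bool ~ Bool
  unify Bool ~ Bool
let r : Bool
  unify Int ~ Int
\a._ : i -> Bool
\t._ : h -> i -> Bool
  unify h -> i -> Bool ~ Bool -> j
  unify h ~ Bool
  unify i -> Bool ~ j
_ _ : i -> Bool
let s : i -> Bool
  unify Bool ~ Bool
x : Int
  unify Int ~ Int
  unify Int ~ Int
let q : Int
x : Int
  unify Int ~ Int
x : Int
  unify Int ~ Int

Answer: Bool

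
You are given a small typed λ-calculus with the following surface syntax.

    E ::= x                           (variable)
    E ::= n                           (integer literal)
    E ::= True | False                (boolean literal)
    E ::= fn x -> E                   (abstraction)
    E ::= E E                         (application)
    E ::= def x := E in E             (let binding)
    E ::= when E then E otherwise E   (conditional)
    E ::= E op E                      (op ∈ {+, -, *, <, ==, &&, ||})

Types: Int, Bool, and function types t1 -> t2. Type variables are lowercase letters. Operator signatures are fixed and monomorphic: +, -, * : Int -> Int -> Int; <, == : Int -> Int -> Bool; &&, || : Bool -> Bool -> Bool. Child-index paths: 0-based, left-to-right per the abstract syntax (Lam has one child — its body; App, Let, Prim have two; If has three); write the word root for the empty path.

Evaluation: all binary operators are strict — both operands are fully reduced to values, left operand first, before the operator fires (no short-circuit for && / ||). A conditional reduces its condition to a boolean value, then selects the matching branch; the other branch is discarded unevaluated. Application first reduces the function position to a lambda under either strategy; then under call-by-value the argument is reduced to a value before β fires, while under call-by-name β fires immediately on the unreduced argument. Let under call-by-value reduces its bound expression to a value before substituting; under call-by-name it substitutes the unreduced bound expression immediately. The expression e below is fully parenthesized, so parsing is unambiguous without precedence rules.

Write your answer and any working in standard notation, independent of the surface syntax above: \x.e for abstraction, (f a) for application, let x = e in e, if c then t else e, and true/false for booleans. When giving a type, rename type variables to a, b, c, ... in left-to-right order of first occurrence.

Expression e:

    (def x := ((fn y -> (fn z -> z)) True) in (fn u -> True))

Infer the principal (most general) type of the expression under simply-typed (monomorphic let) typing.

Answer: a -> Bool

Working:
z : b
\z._ : b -> b
\y._ : a -> b -> b
  unify a -> b -> b ~ Bool -> c
  unify a ~ Bool
  unify b -> b ~ c
_ _ : b -> b
let x : b -> b
\u._ : d -> Bool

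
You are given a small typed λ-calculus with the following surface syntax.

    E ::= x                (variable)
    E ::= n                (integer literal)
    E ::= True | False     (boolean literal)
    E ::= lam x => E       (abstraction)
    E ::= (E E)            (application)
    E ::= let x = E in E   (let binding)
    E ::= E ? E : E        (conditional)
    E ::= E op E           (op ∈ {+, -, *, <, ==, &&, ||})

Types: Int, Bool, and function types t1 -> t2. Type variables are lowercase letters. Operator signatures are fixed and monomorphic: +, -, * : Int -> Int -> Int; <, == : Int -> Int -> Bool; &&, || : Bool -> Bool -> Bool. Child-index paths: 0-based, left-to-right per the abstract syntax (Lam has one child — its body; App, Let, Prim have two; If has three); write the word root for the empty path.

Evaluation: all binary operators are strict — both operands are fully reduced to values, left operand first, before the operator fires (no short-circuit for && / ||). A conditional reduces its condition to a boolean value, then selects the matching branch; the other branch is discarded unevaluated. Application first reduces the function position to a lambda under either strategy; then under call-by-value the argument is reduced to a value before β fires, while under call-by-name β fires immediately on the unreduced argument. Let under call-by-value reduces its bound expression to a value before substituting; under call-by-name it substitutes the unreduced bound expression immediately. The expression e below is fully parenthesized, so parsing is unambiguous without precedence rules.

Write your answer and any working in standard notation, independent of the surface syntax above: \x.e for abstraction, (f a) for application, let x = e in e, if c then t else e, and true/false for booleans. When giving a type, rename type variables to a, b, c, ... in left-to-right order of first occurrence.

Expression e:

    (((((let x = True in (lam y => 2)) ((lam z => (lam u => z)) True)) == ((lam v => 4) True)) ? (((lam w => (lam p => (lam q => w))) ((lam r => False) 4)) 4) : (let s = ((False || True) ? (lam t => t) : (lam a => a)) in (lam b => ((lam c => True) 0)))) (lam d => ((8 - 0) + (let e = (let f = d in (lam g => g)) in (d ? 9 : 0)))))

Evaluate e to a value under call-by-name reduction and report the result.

Answer: true

Derivation:
step 0: ((if (((let x = true in (\y.2)) ((\z.(\u.z)) true)) == ((\v.4) true)) then (((\w.(\p.(\q.w))) ((\r.false) 4)) 4) else (let s = (if (false || true) then (\t.t) else (\a.a)) in (\b.((\c.true) 0)))) (\d.((8 - 0) + (let e = (let f = d in (\g.g)) in (if d then 9 else 0)))))
step 1: [let@0.0.0.0] ((if (((\y.2) ((\z.(\u.z)) true)) == ((\v.4) true)) then (((\w.(\p.(\q.w))) ((\r.false) 4)) 4) else (let s = (if (false || true) then (\t.t) else (\a.a)) in (\b.((\c.true) 0)))) (\d.((8 - 0) + (let e = (let f = d in (\g.g)) in (if d then 9 else 0)))))
step 2: [beta@0.0.0] ((if (2 == ((\v.4) true)) then (((\w.(\p.(\q.w))) ((\r.false) 4)) 4) else (let s = (if (false || true) then (\t.t) else (\a.a)) in (\b.((\c.true) 0)))) (\d.((8 - 0) + (let e = (let f = d in (\g.g)) in (if d then 9 else 0)))))
step 3: [beta@0.0.1] ((if (2 == 4) then (((\w.(\p.(\q.w))) ((\r.false) 4)) 4) else (let s = (if (false || true) then (\t.t) else (\a.a)) in (\b.((\c.true) 0)))) (\d.((8 - 0) + (let e = (let f = d in (\g.g)) in (if d then 9 else 0)))))
step 4: [delta@0.0] ((if false then (((\w.(\p.(\q.w))) ((\r.false) 4)) 4) else (let s = (if (false || true) then (\t.t) else (\a.a)) in (\b.((\c.true) 0)))) (\d.((8 - 0) + (let e = (let f = d in (\g.g)) in (if d then 9 else 0)))))
step 5: [if@0] ((let s = (if (false || true) then (\t.t) else (\a.a)) in (\b.((\c.true) 0))) (\d.((8 - 0) + (let e = (let f = d in (\g.g)) in (if d then 9 else 0)))))
step 6: [let@0] ((\b.((\c.true) 0)) (\d.((8 - 0) + (let e = (let f = d in (\g.g)) in (if d then 9 else 0)))))
step 7: [beta@root] ((\c.true) 0)
step 8: [beta@root] true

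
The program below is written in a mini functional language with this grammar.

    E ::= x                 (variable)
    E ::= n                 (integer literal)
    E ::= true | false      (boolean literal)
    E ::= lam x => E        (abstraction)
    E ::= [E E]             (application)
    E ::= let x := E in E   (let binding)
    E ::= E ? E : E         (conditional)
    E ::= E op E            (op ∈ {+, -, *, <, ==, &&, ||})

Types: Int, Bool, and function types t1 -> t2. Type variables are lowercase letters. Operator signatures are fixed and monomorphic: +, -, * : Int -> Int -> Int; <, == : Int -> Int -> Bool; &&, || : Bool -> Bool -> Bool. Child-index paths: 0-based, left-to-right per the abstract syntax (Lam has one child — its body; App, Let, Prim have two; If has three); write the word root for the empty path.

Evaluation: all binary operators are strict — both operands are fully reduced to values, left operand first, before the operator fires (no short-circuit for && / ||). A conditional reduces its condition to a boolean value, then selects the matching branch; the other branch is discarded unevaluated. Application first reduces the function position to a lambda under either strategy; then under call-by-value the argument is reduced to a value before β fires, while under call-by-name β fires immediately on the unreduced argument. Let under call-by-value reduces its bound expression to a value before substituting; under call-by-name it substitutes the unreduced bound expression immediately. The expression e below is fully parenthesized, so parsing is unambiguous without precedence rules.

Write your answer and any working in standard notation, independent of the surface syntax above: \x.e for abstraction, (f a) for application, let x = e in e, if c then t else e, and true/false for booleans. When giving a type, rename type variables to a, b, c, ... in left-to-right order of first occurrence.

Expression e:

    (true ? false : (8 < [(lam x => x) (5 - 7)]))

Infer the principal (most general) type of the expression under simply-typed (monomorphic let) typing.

Answer: Bool

Derivation:
  unify Bool ~ Bool
  unify Int ~ Int
x : a
\x._ : a -> a
  unify Int ~ Int
  unify Int ~ Int
  unify a -> a ~ Int -> b
  unify a ~ Int
  unify Int ~ b
_ _ : Int
  unify Int ~ Int
  unify Bool ~ Bool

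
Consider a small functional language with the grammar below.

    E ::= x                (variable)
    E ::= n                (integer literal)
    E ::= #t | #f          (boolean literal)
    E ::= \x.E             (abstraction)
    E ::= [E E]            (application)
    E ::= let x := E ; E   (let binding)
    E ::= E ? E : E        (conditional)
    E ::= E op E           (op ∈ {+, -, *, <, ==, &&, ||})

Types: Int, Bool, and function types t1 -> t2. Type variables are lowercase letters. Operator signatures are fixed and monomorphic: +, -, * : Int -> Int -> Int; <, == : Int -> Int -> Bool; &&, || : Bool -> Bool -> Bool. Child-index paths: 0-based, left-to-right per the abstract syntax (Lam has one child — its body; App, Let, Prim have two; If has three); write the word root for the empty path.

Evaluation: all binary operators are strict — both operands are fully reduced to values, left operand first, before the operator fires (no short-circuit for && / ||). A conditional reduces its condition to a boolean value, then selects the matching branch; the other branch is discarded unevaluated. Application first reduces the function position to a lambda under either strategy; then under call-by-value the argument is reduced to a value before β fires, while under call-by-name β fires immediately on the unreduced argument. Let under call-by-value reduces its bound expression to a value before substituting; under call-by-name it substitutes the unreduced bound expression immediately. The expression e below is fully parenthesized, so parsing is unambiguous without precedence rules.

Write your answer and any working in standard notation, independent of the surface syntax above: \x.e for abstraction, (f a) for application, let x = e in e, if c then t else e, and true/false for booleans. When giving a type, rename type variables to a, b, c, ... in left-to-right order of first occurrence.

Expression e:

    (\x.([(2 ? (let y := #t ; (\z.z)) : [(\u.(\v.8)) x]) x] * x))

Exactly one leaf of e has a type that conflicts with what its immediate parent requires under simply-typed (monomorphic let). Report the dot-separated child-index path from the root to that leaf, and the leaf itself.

Answer: 0.0.0.0 : 2

Derivation:
  unify Int ~ Bool
  FAIL: mismatch Int ~ Bool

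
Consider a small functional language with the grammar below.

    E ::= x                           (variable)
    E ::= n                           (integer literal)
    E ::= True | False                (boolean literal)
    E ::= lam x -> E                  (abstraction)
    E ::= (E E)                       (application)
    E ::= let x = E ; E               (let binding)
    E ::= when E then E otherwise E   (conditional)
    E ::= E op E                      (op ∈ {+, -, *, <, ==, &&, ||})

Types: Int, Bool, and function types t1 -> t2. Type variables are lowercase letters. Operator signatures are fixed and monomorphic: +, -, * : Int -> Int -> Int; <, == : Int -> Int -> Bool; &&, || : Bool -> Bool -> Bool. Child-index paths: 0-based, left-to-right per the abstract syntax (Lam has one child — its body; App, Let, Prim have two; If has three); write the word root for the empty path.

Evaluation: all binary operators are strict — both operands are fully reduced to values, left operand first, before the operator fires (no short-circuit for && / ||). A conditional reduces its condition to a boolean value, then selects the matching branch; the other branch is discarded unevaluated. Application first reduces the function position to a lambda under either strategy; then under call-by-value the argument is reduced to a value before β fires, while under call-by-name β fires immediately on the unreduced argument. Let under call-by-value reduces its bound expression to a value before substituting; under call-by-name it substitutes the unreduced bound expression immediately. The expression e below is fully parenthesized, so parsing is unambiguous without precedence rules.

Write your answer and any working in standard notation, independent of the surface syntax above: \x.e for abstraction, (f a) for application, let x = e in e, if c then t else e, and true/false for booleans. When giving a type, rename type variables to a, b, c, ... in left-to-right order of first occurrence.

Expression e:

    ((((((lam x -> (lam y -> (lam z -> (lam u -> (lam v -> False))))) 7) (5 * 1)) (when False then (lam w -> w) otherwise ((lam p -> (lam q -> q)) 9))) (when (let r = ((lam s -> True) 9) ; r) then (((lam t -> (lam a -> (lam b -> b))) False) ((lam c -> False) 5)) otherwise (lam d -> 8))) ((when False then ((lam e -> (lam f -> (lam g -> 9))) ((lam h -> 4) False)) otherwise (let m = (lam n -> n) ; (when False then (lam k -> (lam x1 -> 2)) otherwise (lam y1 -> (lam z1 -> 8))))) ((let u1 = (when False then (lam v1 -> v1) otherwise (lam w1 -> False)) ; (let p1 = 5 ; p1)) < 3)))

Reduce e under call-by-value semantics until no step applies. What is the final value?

Answer: false

Trace:
step 0: ((((((\x.(\y.(\z.(\u.(\v.false))))) 7) (5 * 1)) (if false then (\w.w) else ((\p.(\q.q)) 9))) (if (let r = ((\s.true) 9) in r) then (((\t.(\a.(\b.b))) false) ((\c.false) 5)) else (\d.8))) ((if false then ((\e.(\f.(\g.9))) ((\h.4) false)) else (let m = (\n.n) in (if false then (\k.(\x1.2)) else (\y1.(\z1.8))))) ((let u1 = (if false then (\v1.v1) else (\w1.false)) in (let p1 = 5 in p1)) < 3)))
step 1: [beta@0.0.0.0] (((((\y.(\z.(\u.(\v.false)))) (5 * 1)) (if false then (\w.w) else ((\p.(\q.q)) 9))) (if (let r = ((\s.true) 9) in r) then (((\t.(\a.(\b.b))) false) ((\c.false) 5)) else (\d.8))) ((if false then ((\e.(\f.(\g.9))) ((\h.4) false)) else (let m = (\n.n) in (if false then (\k.(\x1.2)) else (\y1.(\z1.8))))) ((let u1 = (if false then (\v1.v1) else (\w1.false)) in (let p1 = 5 in p1)) < 3)))
step 2: [delta@0.0.0.1] (((((\y.(\z.(\u.(\v.false)))) 5) (if false then (\w.w) else ((\p.(\q.q)) 9))) (if (let r = ((\s.true) 9) in r) then (((\t.(\a.(\b.b))) false) ((\c.false) 5)) else (\d.8))) ((if false then ((\e.(\f.(\g.9))) ((\h.4) false)) else (let m = (\n.n) in (if false then (\k.(\x1.2)) else (\y1.(\z1.8))))) ((let u1 = (if false then (\v1.v1) else (\w1.false)) in (let p1 = 5 in p1)) < 3)))
step 3: [beta@0.0.0] ((((\z.(\u.(\v.false))) (if false then (\w.w) else ((\p.(\q.q)) 9))) (if (let r = ((\s.true) 9) in r) then (((\t.(\a.(\b.b))) false) ((\c.false) 5)) else (\d.8))) ((if false then ((\e.(\f.(\g.9))) ((\h.4) false)) else (let m = (\n.n) in (if false then (\k.(\x1.2)) else (\y1.(\z1.8))))) ((let u1 = (if false then (\v1.v1) else (\w1.false)) in (let p1 = 5 in p1)) < 3)))
step 4: [if@0.0.1] ((((\z.(\u.(\v.false))) ((\p.(\q.q)) 9)) (if (let r = ((\s.true) 9) in r) then (((\t.(\a.(\b.b))) false) ((\c.false) 5)) else (\d.8))) ((if false then ((\e.(\f.(\g.9))) ((\h.4) false)) else (let m = (\n.n) in (if false then (\k.(\x1.2)) else (\y1.(\z1.8))))) ((let u1 = (if false then (\v1.v1) else (\w1.false)) in (let p1 = 5 in p1)) < 3)))
step 5: [beta@0.0.1] ((((\z.(\u.(\v.false))) (\q.q)) (if (let r = ((\s.true) 9) in r) then (((\t.(\a.(\b.b))) false) ((\c.false) 5)) else (\d.8))) ((if false then ((\e.(\f.(\g.9))) ((\h.4) false)) else (let m = (\n.n) in (if false then (\k.(\x1.2)) else (\y1.(\z1.8))))) ((let u1 = (if false then (\v1.v1) else (\w1.false)) in (let p1 = 5 in p1)) < 3)))
step 6: [beta@0.0] (((\u.(\v.false)) (if (let r = ((\s.true) 9) in r) then (((\t.(\a.(\b.b))) false) ((\c.false) 5)) else (\d.8))) ((if false then ((\e.(\f.(\g.9))) ((\h.4) false)) else (let m = (\n.n) in (if false then (\k.(\x1.2)) else (\y1.(\z1.8))))) ((let u1 = (if false then (\v1.v1) else (\w1.false)) in (let p1 = 5 in p1)) < 3)))
step 7: [beta@0.1.0.0] (((\u.(\v.false)) (if (let r = true in r) then (((\t.(\a.(\b.b))) false) ((\c.false) 5)) else (\d.8))) ((if false then ((\e.(\f.(\g.9))) ((\h.4) false)) else (let m = (\n.n) in (if false then (\k.(\x1.2)) else (\y1.(\z1.8))))) ((let u1 = (if false then (\v1.v1) else (\w1.false)) in (let p1 = 5 in p1)) < 3)))
step 8: [let@0.1.0] (((\u.(\v.false)) (if true then (((\t.(\a.(\b.b))) false) ((\c.false) 5)) else (\d.8))) ((if false then ((\e.(\f.(\g.9))) ((\h.4) false)) else (let m = (\n.n) in (if false then (\k.(\x1.2)) else (\y1.(\z1.8))))) ((let u1 = (if false then (\v1.v1) else (\w1.false)) in (let p1 = 5 in p1)) < 3)))
step 9: [if@0.1] (((\u.(\v.false)) (((\t.(\a.(\b.b))) false) ((\c.false) 5))) ((if false then ((\e.(\f.(\g.9))) ((\h.4) false)) else (let m = (\n.n) in (if false then (\k.(\x1.2)) else (\y1.(\z1.8))))) ((let u1 = (if false then (\v1.v1) else (\w1.false)) in (let p1 = 5 in p1)) < 3)))
step 10: [beta@0.1.0] (((\u.(\v.false)) ((\a.(\b.b)) ((\c.false) 5))) ((if false then ((\e.(\f.(\g.9))) ((\h.4) false)) else (let m = (\n.n) in (if false then (\k.(\x1.2)) else (\y1.(\z1.8))))) ((let u1 = (if false then (\v1.v1) else (\w1.false)) in (let p1 = 5 in p1)) < 3)))
step 11: [beta@0.1.1] (((\u.(\v.false)) ((\a.(\b.b)) false)) ((if false then ((\e.(\f.(\g.9))) ((\h.4) false)) else (let m = (\n.n) in (if false then (\k.(\x1.2)) else (\y1.(\z1.8))))) ((let u1 = (if false then (\v1.v1) else (\w1.false)) in (let p1 = 5 in p1)) < 3)))
step 12: [beta@0.1] (((\u.(\v.false)) (\b.b)) ((if false then ((\e.(\f.(\g.9))) ((\h.4) false)) else (let m = (\n.n) in (if false then (\k.(\x1.2)) else (\y1.(\z1.8))))) ((let u1 = (if false then (\v1.v1) else (\w1.false)) in (let p1 = 5 in p1)) < 3)))
step 13: [beta@0] ((\v.false) ((if false then ((\e.(\f.(\g.9))) ((\h.4) false)) else (let m = (\n.n) in (if false then (\k.(\x1.2)) else (\y1.(\z1.8))))) ((let u1 = (if false then (\v1.v1) else (\w1.false)) in (let p1 = 5 in p1)) < 3)))
step 14: [if@1.0] ((\v.false) ((let m = (\n.n) in (if false then (\k.(\x1.2)) else (\y1.(\z1.8)))) ((let u1 = (if false then (\v1.v1) else (\w1.false)) in (let p1 = 5 in p1)) < 3)))
step 15: [let@1.0] ((\v.false) ((if false then (\k.(\x1.2)) else (\y1.(\z1.8))) ((let u1 = (if false then (\v1.v1) else (\w1.false)) in (let p1 = 5 in p1)) < 3)))
step 16: [if@1.0] ((\v.false) ((\y1.(\z1.8)) ((let u1 = (if false then (\v1.v1) else (\w1.false)) in (let p1 = 5 in p1)) < 3)))
step 17: [if@1.1.0.0] ((\v.false) ((\y1.(\z1.8)) ((let u1 = (\w1.false) in (let p1 = 5 in p1)) < 3)))
step 18: [let@1.1.0] ((\v.false) ((\y1.(\z1.8)) ((let p1 = 5 in p1) < 3)))
step 19: [let@1.1.0] ((\v.false) ((\y1.(\z1.8)) (5 < 3)))
step 20: [delta@1.1] ((\v.false) ((\y1.(\z1.8)) false))
step 21: [beta@1] ((\v.false) (\z1.8))
step 22: [beta@root] false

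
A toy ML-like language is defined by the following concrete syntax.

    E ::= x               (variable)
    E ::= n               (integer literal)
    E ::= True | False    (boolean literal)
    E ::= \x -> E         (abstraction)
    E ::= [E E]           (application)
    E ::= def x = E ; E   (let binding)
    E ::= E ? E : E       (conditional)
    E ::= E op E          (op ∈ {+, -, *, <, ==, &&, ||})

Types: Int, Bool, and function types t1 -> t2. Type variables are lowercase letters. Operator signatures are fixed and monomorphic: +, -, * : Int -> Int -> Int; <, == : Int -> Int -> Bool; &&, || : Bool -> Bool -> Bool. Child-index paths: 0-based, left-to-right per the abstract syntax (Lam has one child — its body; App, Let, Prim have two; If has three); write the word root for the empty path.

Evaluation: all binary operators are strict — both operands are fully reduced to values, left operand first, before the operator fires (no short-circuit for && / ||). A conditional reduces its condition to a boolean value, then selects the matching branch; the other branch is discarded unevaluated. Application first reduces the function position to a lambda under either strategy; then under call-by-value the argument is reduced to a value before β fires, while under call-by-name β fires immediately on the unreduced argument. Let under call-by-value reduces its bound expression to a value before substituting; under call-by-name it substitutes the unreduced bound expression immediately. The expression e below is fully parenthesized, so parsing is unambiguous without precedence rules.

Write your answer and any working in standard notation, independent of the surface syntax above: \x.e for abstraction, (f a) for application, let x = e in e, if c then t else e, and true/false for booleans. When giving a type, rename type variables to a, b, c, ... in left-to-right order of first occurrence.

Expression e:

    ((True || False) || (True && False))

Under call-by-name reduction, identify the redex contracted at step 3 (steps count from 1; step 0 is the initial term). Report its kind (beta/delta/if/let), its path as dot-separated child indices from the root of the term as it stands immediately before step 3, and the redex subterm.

Answer: delta at root : (true || false)

Working:
step 0: ((true || false) || (true && false))
step 1: [delta@0] (true || (true && false))
step 2: [delta@1] (true || false)
step 3: [delta@root] true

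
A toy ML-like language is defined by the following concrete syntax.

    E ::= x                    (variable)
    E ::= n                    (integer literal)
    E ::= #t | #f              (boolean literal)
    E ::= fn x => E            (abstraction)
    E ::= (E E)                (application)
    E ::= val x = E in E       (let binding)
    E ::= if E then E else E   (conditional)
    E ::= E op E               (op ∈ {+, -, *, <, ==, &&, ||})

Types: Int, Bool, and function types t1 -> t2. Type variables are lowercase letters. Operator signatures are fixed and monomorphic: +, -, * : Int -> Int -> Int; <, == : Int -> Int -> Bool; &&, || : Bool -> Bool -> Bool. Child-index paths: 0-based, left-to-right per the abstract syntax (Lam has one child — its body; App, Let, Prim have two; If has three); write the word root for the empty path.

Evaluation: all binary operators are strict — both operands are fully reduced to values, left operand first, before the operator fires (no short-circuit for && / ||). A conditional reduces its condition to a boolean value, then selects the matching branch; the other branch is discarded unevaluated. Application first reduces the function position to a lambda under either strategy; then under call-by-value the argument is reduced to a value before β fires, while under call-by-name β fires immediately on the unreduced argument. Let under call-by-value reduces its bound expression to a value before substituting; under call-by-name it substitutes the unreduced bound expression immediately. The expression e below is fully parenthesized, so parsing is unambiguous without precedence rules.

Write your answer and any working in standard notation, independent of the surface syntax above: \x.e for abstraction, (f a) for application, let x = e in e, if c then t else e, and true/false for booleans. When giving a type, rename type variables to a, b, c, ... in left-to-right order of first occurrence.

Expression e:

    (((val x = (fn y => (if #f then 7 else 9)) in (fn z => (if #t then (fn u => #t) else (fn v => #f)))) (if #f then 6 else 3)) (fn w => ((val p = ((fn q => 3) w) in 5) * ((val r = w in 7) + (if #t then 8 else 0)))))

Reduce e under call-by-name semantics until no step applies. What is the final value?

Answer: true

Trace:
step 0: (((let x = (\y.(if false then 7 else 9)) in (\z.(if true then (\u.true) else (\v.false)))) (if false then 6 else 3)) (\w.((let p = ((\q.3) w) in 5) * ((let r = w in 7) + (if true then 8 else 0)))))
step 1: [let@0.0] (((\z.(if true then (\u.true) else (\v.false))) (if false then 6 else 3)) (\w.((let p = ((\q.3) w) in 5) * ((let r = w in 7) + (if true then 8 else 0)))))
step 2: [beta@0] ((if true then (\u.true) else (\v.false)) (\w.((let p = ((\q.3) w) in 5) * ((let r = w in 7) + (if true then 8 else 0)))))
step 3: [if@0] ((\u.true) (\w.((let p = ((\q.3) w) in 5) * ((let r = w in 7) + (if true then 8 else 0)))))
step 4: [beta@root] true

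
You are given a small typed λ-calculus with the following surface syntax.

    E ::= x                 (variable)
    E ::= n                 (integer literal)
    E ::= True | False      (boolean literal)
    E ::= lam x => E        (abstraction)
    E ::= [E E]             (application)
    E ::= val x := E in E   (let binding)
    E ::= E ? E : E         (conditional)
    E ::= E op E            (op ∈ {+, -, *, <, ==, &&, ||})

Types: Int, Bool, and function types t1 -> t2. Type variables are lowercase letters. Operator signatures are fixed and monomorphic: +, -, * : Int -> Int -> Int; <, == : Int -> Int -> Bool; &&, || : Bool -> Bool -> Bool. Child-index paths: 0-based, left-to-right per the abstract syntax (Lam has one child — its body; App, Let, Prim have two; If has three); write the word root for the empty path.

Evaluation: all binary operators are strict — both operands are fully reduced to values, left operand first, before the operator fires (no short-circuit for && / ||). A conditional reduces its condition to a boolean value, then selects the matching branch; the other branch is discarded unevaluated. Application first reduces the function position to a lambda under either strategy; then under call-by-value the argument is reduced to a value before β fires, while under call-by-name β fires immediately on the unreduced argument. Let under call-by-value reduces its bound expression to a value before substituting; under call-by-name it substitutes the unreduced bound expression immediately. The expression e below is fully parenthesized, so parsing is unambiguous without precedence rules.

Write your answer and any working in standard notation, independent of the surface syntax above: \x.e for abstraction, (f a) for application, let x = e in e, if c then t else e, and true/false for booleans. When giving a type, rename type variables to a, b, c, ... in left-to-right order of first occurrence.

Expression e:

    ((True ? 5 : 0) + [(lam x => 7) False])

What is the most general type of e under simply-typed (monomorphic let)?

Trace:
  unify Bool ~ Bool
  unify Int ~ Int
  unify Int ~ Int
\x._ : a -> Int
  unify a -> Int ~ Bool -> b
  unify a ~ Bool
  unify Int ~ b
_ _ : Int
  unify Int ~ Int

Answer: Int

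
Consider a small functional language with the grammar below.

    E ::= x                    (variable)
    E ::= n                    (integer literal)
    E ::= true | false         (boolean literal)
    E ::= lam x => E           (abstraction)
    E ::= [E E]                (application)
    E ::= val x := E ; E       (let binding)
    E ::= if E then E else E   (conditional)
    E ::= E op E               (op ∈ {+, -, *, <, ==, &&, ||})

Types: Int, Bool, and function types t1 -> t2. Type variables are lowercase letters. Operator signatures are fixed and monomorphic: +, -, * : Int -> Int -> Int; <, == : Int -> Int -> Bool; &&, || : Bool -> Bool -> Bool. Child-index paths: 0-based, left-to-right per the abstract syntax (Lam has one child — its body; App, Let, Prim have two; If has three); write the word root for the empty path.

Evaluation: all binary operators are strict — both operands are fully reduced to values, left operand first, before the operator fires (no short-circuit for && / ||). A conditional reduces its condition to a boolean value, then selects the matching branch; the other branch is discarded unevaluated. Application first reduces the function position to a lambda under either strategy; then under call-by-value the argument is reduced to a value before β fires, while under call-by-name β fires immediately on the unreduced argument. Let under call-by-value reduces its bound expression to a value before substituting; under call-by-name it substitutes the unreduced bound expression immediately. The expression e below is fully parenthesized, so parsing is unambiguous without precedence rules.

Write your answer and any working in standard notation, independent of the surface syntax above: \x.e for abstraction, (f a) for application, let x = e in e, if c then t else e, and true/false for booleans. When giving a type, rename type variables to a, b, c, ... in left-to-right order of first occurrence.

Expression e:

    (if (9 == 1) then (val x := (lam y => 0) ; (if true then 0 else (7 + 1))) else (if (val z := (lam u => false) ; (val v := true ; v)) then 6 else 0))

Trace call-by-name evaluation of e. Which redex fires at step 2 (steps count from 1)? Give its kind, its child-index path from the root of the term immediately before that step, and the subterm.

Answer: if at root : (if false then (let x = (\y.0) in (if true then 0 else (7 + 1))) else (if (let z = (\u.false) in (let v = true in v)) then 6 else 0))

Working:
step 0: (if (9 == 1) then (let x = (\y.0) in (if true then 0 else (7 + 1))) else (if (let z = (\u.false) in (let v = true in v)) then 6 else 0))
step 1: [delta@0] (if false then (let x = (\y.0) in (if true then 0 else (7 + 1))) else (if (let z = (\u.false) in (let v = true in v)) then 6 else 0))
step 2: [if@root] (if (let z = (\u.false) in (let v = true in v)) then 6 else 0)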